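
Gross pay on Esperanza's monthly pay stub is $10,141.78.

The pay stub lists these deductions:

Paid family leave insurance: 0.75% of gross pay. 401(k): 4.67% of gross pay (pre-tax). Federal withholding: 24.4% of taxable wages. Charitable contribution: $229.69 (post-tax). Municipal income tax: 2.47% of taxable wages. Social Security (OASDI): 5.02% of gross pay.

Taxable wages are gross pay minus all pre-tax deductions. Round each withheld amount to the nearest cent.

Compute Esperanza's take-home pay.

401(k): $10,141.78 × 0.0467 = $473.62
Taxable wages = $10,141.78 − $473.62 = $9,668.16
Municipal income tax: $9,668.16 × 0.0247 = $238.80
Federal withholding: $9,668.16 × 0.244 = $2,359.03
Paid family leave insurance: $10,141.78 × 0.0075 = $76.06
Social Security (OASDI): $10,141.78 × 0.0502 = $509.12
Charitable contribution: $229.69
Total deductions = $473.62 + $238.80 + $2,359.03 + $76.06 + $509.12 + $229.69 = $3,886.32
Net pay = $10,141.78 − $3,886.32 = $6,255.46

$6,255.46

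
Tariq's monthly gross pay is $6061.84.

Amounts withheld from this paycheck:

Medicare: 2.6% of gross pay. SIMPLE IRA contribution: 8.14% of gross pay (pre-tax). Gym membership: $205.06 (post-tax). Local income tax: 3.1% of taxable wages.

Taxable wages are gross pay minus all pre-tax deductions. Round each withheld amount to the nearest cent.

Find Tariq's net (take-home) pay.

$5033.12

SIMPLE IRA contribution: $6061.84 × 0.0814 = $493.43
Taxable wages = $6061.84 − $493.43 = $5568.41
Local income tax: $5568.41 × 0.031 = $172.62
Medicare: $6061.84 × 0.026 = $157.61
Gym membership: $205.06
Total deductions = $493.43 + $172.62 + $157.61 + $205.06 = $1028.72
Net pay = $6061.84 − $1028.72 = $5033.12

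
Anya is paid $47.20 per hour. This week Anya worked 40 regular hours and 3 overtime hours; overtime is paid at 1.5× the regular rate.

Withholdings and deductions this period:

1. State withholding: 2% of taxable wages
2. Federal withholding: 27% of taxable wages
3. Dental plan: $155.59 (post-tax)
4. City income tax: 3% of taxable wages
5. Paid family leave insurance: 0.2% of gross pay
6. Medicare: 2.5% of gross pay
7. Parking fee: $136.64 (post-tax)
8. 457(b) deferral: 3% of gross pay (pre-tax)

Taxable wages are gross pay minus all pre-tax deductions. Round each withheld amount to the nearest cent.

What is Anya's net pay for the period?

$1036.48

Regular pay: 40 × $47.20 = $1888.00
Overtime pay: 3 × $47.20 × 1.5 = $212.40
Gross pay = $1888.00 + $212.40 = $2100.40
457(b) deferral: $2100.40 × 0.03 = $63.01
Taxable wages = $2100.40 − $63.01 = $2037.39
City income tax: $2037.39 × 0.03 = $61.12
Federal withholding: $2037.39 × 0.27 = $550.10
State withholding: $2037.39 × 0.02 = $40.75
Paid family leave insurance: $2100.40 × 0.002 = $4.20
Medicare: $2100.40 × 0.025 = $52.51
Parking fee: $136.64
Dental plan: $155.59
Total deductions = $63.01 + $61.12 + $550.10 + $40.75 + $4.20 + $52.51 + $136.64 + $155.59 = $1063.92
Net pay = $2100.40 − $1063.92 = $1036.48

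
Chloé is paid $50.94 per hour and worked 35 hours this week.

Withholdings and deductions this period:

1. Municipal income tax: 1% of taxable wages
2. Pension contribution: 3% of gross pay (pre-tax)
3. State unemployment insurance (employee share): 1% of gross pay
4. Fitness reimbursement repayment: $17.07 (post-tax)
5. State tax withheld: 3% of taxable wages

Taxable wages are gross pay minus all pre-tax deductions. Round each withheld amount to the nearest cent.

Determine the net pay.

$1,625.34

Gross pay: 35 × $50.94 = $1,782.90
Pension contribution: $1,782.90 × 0.03 = $53.49
Taxable wages = $1,782.90 − $53.49 = $1,729.41
Municipal income tax: $1,729.41 × 0.01 = $17.29
State tax withheld: $1,729.41 × 0.03 = $51.88
State unemployment insurance (employee share): $1,782.90 × 0.01 = $17.83
Fitness reimbursement repayment: $17.07
Total deductions = $53.49 + $17.29 + $51.88 + $17.83 + $17.07 = $157.56
Net pay = $1,782.90 − $157.56 = $1,625.34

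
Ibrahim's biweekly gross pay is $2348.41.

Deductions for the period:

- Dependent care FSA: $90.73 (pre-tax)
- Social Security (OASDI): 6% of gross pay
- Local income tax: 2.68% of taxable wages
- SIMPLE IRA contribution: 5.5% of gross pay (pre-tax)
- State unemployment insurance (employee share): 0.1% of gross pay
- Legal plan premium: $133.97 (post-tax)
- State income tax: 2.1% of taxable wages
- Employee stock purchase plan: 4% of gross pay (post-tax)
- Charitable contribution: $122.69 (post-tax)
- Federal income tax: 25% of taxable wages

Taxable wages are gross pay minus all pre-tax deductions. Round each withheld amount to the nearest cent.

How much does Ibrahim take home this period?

$1000.80

Dependent care FSA: $90.73
SIMPLE IRA contribution: $2348.41 × 0.055 = $129.16
Pre-tax total = $90.73 + $129.16 = $219.89
Taxable wages = $2348.41 − $219.89 = $2128.52
State income tax: $2128.52 × 0.021 = $44.70
Federal income tax: $2128.52 × 0.25 = $532.13
Local income tax: $2128.52 × 0.0268 = $57.04
State unemployment insurance (employee share): $2348.41 × 0.001 = $2.35
Social Security (OASDI): $2348.41 × 0.06 = $140.90
Legal plan premium: $133.97
Employee stock purchase plan: $2348.41 × 0.04 = $93.94
Charitable contribution: $122.69
Total deductions = $90.73 + $129.16 + $44.70 + $532.13 + $57.04 + $2.35 + $140.90 + $133.97 + $93.94 + $122.69 = $1347.61
Net pay = $2348.41 − $1347.61 = $1000.80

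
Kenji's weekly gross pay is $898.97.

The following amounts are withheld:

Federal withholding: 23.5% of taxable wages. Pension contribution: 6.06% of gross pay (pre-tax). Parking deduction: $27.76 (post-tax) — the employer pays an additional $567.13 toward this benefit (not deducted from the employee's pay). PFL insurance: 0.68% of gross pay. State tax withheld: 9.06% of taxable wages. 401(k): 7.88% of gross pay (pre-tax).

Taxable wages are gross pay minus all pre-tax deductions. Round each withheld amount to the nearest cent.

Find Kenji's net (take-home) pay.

$487.88

401(k): $898.97 × 0.0788 = $70.84
Pension contribution: $898.97 × 0.0606 = $54.48
Pre-tax total = $70.84 + $54.48 = $125.32
Taxable wages = $898.97 − $125.32 = $773.65
State tax withheld: $773.65 × 0.0906 = $70.09
Federal withholding: $773.65 × 0.235 = $181.81
PFL insurance: $898.97 × 0.0068 = $6.11
Parking deduction: $27.76
(Employer's $567.13 toward parking deduction is not withheld from the employee.)
Total deductions = $70.84 + $54.48 + $70.09 + $181.81 + $6.11 + $27.76 = $411.09
Net pay = $898.97 − $411.09 = $487.88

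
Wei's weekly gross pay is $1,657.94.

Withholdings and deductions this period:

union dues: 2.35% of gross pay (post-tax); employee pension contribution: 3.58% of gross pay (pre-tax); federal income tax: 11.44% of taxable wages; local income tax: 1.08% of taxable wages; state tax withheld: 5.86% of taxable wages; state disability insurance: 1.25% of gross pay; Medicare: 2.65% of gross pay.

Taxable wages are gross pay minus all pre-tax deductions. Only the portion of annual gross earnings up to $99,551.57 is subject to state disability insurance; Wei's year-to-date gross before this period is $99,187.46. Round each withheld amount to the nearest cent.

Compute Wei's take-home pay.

$1,217.32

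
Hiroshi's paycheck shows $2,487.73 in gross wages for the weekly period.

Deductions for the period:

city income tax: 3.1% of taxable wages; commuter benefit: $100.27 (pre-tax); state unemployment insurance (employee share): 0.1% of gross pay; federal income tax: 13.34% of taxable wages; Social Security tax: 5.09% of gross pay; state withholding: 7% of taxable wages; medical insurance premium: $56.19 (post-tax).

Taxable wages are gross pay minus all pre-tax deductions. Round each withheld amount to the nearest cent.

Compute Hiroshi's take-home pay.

Commuter benefit: $100.27
Taxable wages = $2,487.73 − $100.27 = $2,387.46
Federal income tax: $2,387.46 × 0.1334 = $318.49
City income tax: $2,387.46 × 0.031 = $74.01
State withholding: $2,387.46 × 0.07 = $167.12
Social Security tax: $2,487.73 × 0.0509 = $126.63
State unemployment insurance (employee share): $2,487.73 × 0.001 = $2.49
Medical insurance premium: $56.19
Total deductions = $100.27 + $318.49 + $74.01 + $167.12 + $126.63 + $2.49 + $56.19 = $845.20
Net pay = $2,487.73 − $845.20 = $1,642.53

$1,642.53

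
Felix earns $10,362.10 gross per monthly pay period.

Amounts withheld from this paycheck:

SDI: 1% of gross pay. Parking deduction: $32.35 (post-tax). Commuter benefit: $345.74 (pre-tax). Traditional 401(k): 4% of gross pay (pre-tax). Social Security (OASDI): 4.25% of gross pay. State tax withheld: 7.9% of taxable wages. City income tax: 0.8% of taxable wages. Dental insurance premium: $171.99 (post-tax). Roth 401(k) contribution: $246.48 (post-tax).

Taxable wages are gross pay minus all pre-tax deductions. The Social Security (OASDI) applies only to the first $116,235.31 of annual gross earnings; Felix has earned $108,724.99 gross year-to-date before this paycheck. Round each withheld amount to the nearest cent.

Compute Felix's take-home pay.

$7,892.88

Traditional 401(k): $10,362.10 × 0.04 = $414.48
Commuter benefit: $345.74
Pre-tax total = $414.48 + $345.74 = $760.22
Taxable wages = $10,362.10 − $760.22 = $9,601.88
City income tax: $9,601.88 × 0.008 = $76.82
State tax withheld: $9,601.88 × 0.079 = $758.55
Social Security (OASDI): only $116,235.31 − $108,724.99 = $7,510.32 of this check is subject → $7,510.32 × 0.0425 = $319.19
SDI: $10,362.10 × 0.01 = $103.62
Roth 401(k) contribution: $246.48
Parking deduction: $32.35
Dental insurance premium: $171.99
Total deductions = $414.48 + $345.74 + $76.82 + $758.55 + $319.19 + $103.62 + $246.48 + $32.35 + $171.99 = $2,469.22
Net pay = $10,362.10 − $2,469.22 = $7,892.88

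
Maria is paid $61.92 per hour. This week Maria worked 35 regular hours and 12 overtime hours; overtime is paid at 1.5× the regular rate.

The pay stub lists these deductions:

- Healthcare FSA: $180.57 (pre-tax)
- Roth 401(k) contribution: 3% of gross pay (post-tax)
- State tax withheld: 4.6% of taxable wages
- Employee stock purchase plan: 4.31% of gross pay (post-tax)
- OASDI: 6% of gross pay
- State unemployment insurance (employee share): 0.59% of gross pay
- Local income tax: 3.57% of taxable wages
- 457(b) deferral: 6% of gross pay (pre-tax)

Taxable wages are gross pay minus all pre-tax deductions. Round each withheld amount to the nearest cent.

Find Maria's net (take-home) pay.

$2210.84

Regular pay: 35 × $61.92 = $2167.20
Overtime pay: 12 × $61.92 × 1.5 = $1114.56
Gross pay = $2167.20 + $1114.56 = $3281.76
Healthcare FSA: $180.57
457(b) deferral: $3281.76 × 0.06 = $196.91
Pre-tax total = $180.57 + $196.91 = $377.48
Taxable wages = $3281.76 − $377.48 = $2904.28
State tax withheld: $2904.28 × 0.046 = $133.60
Local income tax: $2904.28 × 0.0357 = $103.68
OASDI: $3281.76 × 0.06 = $196.91
State unemployment insurance (employee share): $3281.76 × 0.0059 = $19.36
Employee stock purchase plan: $3281.76 × 0.0431 = $141.44
Roth 401(k) contribution: $3281.76 × 0.03 = $98.45
Total deductions = $180.57 + $196.91 + $133.60 + $103.68 + $196.91 + $19.36 + $141.44 + $98.45 = $1070.92
Net pay = $3281.76 − $1070.92 = $2210.84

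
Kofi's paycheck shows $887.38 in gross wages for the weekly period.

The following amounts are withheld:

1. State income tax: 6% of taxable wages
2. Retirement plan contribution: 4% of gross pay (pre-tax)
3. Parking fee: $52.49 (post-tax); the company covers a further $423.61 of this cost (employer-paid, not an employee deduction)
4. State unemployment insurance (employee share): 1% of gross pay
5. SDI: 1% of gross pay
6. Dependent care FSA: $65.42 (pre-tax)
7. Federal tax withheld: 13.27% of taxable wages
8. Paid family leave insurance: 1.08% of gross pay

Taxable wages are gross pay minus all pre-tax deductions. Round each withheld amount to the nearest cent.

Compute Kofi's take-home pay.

$555.10

Retirement plan contribution: $887.38 × 0.04 = $35.50
Dependent care FSA: $65.42
Pre-tax total = $35.50 + $65.42 = $100.92
Taxable wages = $887.38 − $100.92 = $786.46
State income tax: $786.46 × 0.06 = $47.19
Federal tax withheld: $786.46 × 0.1327 = $104.36
State unemployment insurance (employee share): $887.38 × 0.01 = $8.87
SDI: $887.38 × 0.01 = $8.87
Paid family leave insurance: $887.38 × 0.0108 = $9.58
Parking fee: $52.49
(Employer's $423.61 toward parking fee is not withheld from the employee.)
Total deductions = $35.50 + $65.42 + $47.19 + $104.36 + $8.87 + $8.87 + $9.58 + $52.49 = $332.28
Net pay = $887.38 − $332.28 = $555.10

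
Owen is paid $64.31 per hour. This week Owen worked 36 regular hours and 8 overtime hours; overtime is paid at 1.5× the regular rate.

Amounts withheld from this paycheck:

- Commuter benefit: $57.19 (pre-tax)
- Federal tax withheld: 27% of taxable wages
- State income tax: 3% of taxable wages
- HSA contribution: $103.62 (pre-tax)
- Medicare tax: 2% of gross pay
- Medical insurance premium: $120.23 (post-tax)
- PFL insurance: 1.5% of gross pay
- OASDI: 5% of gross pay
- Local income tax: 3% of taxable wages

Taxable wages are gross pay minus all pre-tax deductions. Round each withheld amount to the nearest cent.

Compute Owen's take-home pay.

Regular pay: 36 × $64.31 = $2,315.16
Overtime pay: 8 × $64.31 × 1.5 = $771.72
Gross pay = $2,315.16 + $771.72 = $3,086.88
Commuter benefit: $57.19
HSA contribution: $103.62
Pre-tax total = $57.19 + $103.62 = $160.81
Taxable wages = $3,086.88 − $160.81 = $2,926.07
Federal tax withheld: $2,926.07 × 0.27 = $790.04
Local income tax: $2,926.07 × 0.03 = $87.78
State income tax: $2,926.07 × 0.03 = $87.78
PFL insurance: $3,086.88 × 0.015 = $46.30
OASDI: $3,086.88 × 0.05 = $154.34
Medicare tax: $3,086.88 × 0.02 = $61.74
Medical insurance premium: $120.23
Total deductions = $57.19 + $103.62 + $790.04 + $87.78 + $87.78 + $46.30 + $154.34 + $61.74 + $120.23 = $1,509.02
Net pay = $3,086.88 − $1,509.02 = $1,577.86

$1,577.86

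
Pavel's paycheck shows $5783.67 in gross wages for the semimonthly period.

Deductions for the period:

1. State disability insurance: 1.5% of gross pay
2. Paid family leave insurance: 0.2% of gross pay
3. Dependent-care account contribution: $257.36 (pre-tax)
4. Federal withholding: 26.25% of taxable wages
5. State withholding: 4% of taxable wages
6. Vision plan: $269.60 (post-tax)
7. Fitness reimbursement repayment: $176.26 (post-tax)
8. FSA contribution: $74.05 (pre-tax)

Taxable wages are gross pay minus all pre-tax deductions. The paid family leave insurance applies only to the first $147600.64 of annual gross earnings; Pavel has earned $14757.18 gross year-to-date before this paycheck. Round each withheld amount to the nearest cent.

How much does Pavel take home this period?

$3258.76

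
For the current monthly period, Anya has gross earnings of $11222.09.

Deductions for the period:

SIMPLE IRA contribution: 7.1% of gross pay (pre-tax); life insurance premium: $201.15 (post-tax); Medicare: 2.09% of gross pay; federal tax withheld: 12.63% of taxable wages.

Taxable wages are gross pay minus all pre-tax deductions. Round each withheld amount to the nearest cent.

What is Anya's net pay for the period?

$8672.91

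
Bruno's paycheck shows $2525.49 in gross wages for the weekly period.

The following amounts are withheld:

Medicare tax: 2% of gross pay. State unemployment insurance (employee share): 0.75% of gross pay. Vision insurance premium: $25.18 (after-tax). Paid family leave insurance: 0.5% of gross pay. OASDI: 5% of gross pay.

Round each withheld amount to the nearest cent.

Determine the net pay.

Paid family leave insurance: $2525.49 × 0.005 = $12.63
Medicare tax: $2525.49 × 0.02 = $50.51
OASDI: $2525.49 × 0.05 = $126.27
State unemployment insurance (employee share): $2525.49 × 0.0075 = $18.94
Vision insurance premium: $25.18
Total deductions = $12.63 + $50.51 + $126.27 + $18.94 + $25.18 = $233.53
Net pay = $2525.49 − $233.53 = $2291.96

$2291.96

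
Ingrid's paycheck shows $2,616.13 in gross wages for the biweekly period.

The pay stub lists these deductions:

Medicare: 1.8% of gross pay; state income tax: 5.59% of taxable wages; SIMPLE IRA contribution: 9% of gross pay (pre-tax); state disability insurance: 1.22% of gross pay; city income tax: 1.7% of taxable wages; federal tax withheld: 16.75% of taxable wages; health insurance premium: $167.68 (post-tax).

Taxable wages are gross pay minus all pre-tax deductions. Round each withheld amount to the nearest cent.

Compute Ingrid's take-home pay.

SIMPLE IRA contribution: $2,616.13 × 0.09 = $235.45
Taxable wages = $2,616.13 − $235.45 = $2,380.68
State income tax: $2,380.68 × 0.0559 = $133.08
Federal tax withheld: $2,380.68 × 0.1675 = $398.76
City income tax: $2,380.68 × 0.017 = $40.47
Medicare: $2,616.13 × 0.018 = $47.09
State disability insurance: $2,616.13 × 0.0122 = $31.92
Health insurance premium: $167.68
Total deductions = $235.45 + $133.08 + $398.76 + $40.47 + $47.09 + $31.92 + $167.68 = $1,054.45
Net pay = $2,616.13 − $1,054.45 = $1,561.68

$1,561.68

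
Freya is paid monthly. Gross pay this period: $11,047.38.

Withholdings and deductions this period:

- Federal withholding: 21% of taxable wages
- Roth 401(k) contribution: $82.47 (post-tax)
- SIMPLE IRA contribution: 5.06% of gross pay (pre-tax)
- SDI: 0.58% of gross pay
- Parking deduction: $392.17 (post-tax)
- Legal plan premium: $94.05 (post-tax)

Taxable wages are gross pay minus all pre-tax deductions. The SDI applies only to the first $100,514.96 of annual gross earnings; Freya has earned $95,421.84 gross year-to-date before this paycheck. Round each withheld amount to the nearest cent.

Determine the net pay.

SIMPLE IRA contribution: $11,047.38 × 0.0506 = $559.00
Taxable wages = $11,047.38 − $559.00 = $10,488.38
Federal withholding: $10,488.38 × 0.21 = $2,202.56
SDI: only $100,514.96 − $95,421.84 = $5,093.12 of this check is subject → $5,093.12 × 0.0058 = $29.54
Legal plan premium: $94.05
Roth 401(k) contribution: $82.47
Parking deduction: $392.17
Total deductions = $559.00 + $2,202.56 + $29.54 + $94.05 + $82.47 + $392.17 = $3,359.79
Net pay = $11,047.38 − $3,359.79 = $7,687.59

$7,687.59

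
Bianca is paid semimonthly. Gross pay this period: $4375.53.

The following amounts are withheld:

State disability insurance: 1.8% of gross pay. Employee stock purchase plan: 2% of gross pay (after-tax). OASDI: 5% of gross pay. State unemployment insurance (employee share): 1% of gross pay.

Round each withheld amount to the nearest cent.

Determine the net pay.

OASDI: $4375.53 × 0.05 = $218.78
State unemployment insurance (employee share): $4375.53 × 0.01 = $43.76
State disability insurance: $4375.53 × 0.018 = $78.76
Employee stock purchase plan: $4375.53 × 0.02 = $87.51
Total deductions = $218.78 + $43.76 + $78.76 + $87.51 = $428.81
Net pay = $4375.53 − $428.81 = $3946.72

$3946.72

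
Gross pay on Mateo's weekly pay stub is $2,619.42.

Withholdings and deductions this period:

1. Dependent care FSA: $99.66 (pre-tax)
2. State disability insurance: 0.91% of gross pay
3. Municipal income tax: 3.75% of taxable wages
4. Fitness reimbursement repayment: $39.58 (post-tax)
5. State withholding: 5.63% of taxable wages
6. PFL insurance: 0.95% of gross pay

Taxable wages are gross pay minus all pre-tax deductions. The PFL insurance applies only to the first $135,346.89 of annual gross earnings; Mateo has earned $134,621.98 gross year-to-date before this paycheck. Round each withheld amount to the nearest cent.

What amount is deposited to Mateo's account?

$2,213.10

Dependent care FSA: $99.66
Taxable wages = $2,619.42 − $99.66 = $2,519.76
State withholding: $2,519.76 × 0.0563 = $141.86
Municipal income tax: $2,519.76 × 0.0375 = $94.49
State disability insurance: $2,619.42 × 0.0091 = $23.84
PFL insurance: only $135,346.89 − $134,621.98 = $724.91 of this check is subject → $724.91 × 0.0095 = $6.89
Fitness reimbursement repayment: $39.58
Total deductions = $99.66 + $141.86 + $94.49 + $23.84 + $6.89 + $39.58 = $406.32
Net pay = $2,619.42 − $406.32 = $2,213.10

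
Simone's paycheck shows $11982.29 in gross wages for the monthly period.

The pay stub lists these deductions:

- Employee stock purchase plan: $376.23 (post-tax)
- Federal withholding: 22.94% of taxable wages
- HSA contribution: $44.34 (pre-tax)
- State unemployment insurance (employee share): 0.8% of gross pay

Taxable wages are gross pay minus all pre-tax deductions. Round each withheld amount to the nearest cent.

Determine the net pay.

$8727.29

HSA contribution: $44.34
Taxable wages = $11982.29 − $44.34 = $11937.95
Federal withholding: $11937.95 × 0.2294 = $2738.57
State unemployment insurance (employee share): $11982.29 × 0.008 = $95.86
Employee stock purchase plan: $376.23
Total deductions = $44.34 + $2738.57 + $95.86 + $376.23 = $3255.00
Net pay = $11982.29 − $3255.00 = $8727.29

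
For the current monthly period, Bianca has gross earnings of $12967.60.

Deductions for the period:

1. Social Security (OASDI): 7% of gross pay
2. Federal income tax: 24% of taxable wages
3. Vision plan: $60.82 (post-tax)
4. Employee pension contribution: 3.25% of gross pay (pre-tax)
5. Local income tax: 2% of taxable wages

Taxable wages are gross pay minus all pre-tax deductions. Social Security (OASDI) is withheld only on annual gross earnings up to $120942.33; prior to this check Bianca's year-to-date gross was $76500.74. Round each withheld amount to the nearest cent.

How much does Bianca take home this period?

$8315.60

Employee pension contribution: $12967.60 × 0.0325 = $421.45
Taxable wages = $12967.60 − $421.45 = $12546.15
Local income tax: $12546.15 × 0.02 = $250.92
Federal income tax: $12546.15 × 0.24 = $3011.08
Social Security (OASDI): cap not yet reached, full $12967.60 is subject → $12967.60 × 0.07 = $907.73
Vision plan: $60.82
Total deductions = $421.45 + $250.92 + $3011.08 + $907.73 + $60.82 = $4652.00
Net pay = $12967.60 − $4652.00 = $8315.60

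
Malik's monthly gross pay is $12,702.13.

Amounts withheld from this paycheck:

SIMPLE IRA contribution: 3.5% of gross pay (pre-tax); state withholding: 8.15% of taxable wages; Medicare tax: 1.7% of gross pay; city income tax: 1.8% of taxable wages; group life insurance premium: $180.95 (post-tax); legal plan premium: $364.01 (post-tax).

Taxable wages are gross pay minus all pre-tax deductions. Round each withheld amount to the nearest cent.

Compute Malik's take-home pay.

SIMPLE IRA contribution: $12,702.13 × 0.035 = $444.57
Taxable wages = $12,702.13 − $444.57 = $12,257.56
City income tax: $12,257.56 × 0.018 = $220.64
State withholding: $12,257.56 × 0.0815 = $998.99
Medicare tax: $12,702.13 × 0.017 = $215.94
Legal plan premium: $364.01
Group life insurance premium: $180.95
Total deductions = $444.57 + $220.64 + $998.99 + $215.94 + $364.01 + $180.95 = $2,425.10
Net pay = $12,702.13 − $2,425.10 = $10,277.03

$10,277.03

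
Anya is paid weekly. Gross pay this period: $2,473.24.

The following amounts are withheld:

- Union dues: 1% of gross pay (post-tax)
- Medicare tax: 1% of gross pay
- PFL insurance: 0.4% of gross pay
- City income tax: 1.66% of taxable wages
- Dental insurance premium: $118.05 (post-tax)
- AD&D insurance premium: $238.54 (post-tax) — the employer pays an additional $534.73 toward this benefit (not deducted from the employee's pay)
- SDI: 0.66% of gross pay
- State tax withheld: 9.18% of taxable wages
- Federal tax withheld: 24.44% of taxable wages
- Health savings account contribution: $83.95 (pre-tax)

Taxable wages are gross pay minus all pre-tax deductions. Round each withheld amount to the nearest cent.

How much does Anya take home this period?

Health savings account contribution: $83.95
Taxable wages = $2,473.24 − $83.95 = $2,389.29
City income tax: $2,389.29 × 0.0166 = $39.66
State tax withheld: $2,389.29 × 0.0918 = $219.34
Federal tax withheld: $2,389.29 × 0.2444 = $583.94
Medicare tax: $2,473.24 × 0.01 = $24.73
PFL insurance: $2,473.24 × 0.004 = $9.89
SDI: $2,473.24 × 0.0066 = $16.32
Dental insurance premium: $118.05
AD&D insurance premium: $238.54
Union dues: $2,473.24 × 0.01 = $24.73
(Employer's $534.73 toward AD&D insurance premium is not withheld from the employee.)
Total deductions = $83.95 + $39.66 + $219.34 + $583.94 + $24.73 + $9.89 + $16.32 + $118.05 + $238.54 + $24.73 = $1,359.15
Net pay = $2,473.24 − $1,359.15 = $1,114.09

$1,114.09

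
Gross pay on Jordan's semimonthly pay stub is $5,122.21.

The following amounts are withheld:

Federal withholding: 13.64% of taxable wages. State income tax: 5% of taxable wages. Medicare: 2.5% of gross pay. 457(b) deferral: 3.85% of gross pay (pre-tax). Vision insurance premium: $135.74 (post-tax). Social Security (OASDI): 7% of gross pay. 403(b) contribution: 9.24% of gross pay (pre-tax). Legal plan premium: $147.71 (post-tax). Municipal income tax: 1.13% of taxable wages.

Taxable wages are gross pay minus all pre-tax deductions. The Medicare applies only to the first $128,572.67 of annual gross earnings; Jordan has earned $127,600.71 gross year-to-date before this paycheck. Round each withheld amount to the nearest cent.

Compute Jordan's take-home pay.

$2,905.31

457(b) deferral: $5,122.21 × 0.0385 = $197.21
403(b) contribution: $5,122.21 × 0.0924 = $473.29
Pre-tax total = $197.21 + $473.29 = $670.50
Taxable wages = $5,122.21 − $670.50 = $4,451.71
State income tax: $4,451.71 × 0.05 = $222.59
Federal withholding: $4,451.71 × 0.1364 = $607.21
Municipal income tax: $4,451.71 × 0.0113 = $50.30
Medicare: only $128,572.67 − $127,600.71 = $971.96 of this check is subject → $971.96 × 0.025 = $24.30
Social Security (OASDI): $5,122.21 × 0.07 = $358.55
Vision insurance premium: $135.74
Legal plan premium: $147.71
Total deductions = $197.21 + $473.29 + $222.59 + $607.21 + $50.30 + $24.30 + $358.55 + $135.74 + $147.71 = $2,216.90
Net pay = $5,122.21 − $2,216.90 = $2,905.31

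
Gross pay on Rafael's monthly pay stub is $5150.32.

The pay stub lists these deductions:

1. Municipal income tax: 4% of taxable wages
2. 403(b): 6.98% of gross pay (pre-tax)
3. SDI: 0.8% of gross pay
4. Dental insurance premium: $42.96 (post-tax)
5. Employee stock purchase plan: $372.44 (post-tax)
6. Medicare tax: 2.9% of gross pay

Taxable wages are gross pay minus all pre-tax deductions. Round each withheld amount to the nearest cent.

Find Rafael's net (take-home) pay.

403(b): $5150.32 × 0.0698 = $359.49
Taxable wages = $5150.32 − $359.49 = $4790.83
Municipal income tax: $4790.83 × 0.04 = $191.63
Medicare tax: $5150.32 × 0.029 = $149.36
SDI: $5150.32 × 0.008 = $41.20
Dental insurance premium: $42.96
Employee stock purchase plan: $372.44
Total deductions = $359.49 + $191.63 + $149.36 + $41.20 + $42.96 + $372.44 = $1157.08
Net pay = $5150.32 − $1157.08 = $3993.24

$3993.24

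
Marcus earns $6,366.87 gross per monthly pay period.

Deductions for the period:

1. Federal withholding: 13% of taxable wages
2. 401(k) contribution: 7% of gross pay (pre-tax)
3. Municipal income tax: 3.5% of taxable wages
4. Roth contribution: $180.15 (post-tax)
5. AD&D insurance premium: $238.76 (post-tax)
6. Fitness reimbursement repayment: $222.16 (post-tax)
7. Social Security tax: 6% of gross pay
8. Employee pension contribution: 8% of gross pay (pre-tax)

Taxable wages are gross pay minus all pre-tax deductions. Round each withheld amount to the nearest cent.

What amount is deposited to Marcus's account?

$3,495.81

Employee pension contribution: $6,366.87 × 0.08 = $509.35
401(k) contribution: $6,366.87 × 0.07 = $445.68
Pre-tax total = $509.35 + $445.68 = $955.03
Taxable wages = $6,366.87 − $955.03 = $5,411.84
Federal withholding: $5,411.84 × 0.13 = $703.54
Municipal income tax: $5,411.84 × 0.035 = $189.41
Social Security tax: $6,366.87 × 0.06 = $382.01
AD&D insurance premium: $238.76
Roth contribution: $180.15
Fitness reimbursement repayment: $222.16
Total deductions = $509.35 + $445.68 + $703.54 + $189.41 + $382.01 + $238.76 + $180.15 + $222.16 = $2,871.06
Net pay = $6,366.87 − $2,871.06 = $3,495.81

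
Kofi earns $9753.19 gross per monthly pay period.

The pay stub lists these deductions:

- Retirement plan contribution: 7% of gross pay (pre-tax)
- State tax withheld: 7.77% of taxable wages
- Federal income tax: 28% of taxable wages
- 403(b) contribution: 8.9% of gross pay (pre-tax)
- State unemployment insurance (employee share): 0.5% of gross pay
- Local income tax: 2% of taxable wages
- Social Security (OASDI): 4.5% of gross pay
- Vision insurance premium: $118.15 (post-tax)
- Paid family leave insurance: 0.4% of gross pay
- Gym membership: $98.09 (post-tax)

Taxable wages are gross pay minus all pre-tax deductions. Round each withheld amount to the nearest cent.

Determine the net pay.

403(b) contribution: $9753.19 × 0.089 = $868.03
Retirement plan contribution: $9753.19 × 0.07 = $682.72
Pre-tax total = $868.03 + $682.72 = $1550.75
Taxable wages = $9753.19 − $1550.75 = $8202.44
State tax withheld: $8202.44 × 0.0777 = $637.33
Local income tax: $8202.44 × 0.02 = $164.05
Federal income tax: $8202.44 × 0.28 = $2296.68
Social Security (OASDI): $9753.19 × 0.045 = $438.89
Paid family leave insurance: $9753.19 × 0.004 = $39.01
State unemployment insurance (employee share): $9753.19 × 0.005 = $48.77
Gym membership: $98.09
Vision insurance premium: $118.15
Total deductions = $868.03 + $682.72 + $637.33 + $164.05 + $2296.68 + $438.89 + $39.01 + $48.77 + $98.09 + $118.15 = $5391.72
Net pay = $9753.19 − $5391.72 = $4361.47

$4361.47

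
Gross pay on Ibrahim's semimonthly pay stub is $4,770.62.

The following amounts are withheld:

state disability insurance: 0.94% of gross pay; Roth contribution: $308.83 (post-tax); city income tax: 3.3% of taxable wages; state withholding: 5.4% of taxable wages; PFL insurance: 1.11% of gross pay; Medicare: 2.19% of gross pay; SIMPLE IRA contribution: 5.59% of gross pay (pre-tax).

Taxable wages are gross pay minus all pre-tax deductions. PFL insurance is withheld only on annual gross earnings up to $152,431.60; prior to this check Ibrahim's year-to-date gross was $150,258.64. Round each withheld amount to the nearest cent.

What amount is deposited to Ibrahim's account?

SIMPLE IRA contribution: $4,770.62 × 0.0559 = $266.68
Taxable wages = $4,770.62 − $266.68 = $4,503.94
State withholding: $4,503.94 × 0.054 = $243.21
City income tax: $4,503.94 × 0.033 = $148.63
PFL insurance: only $152,431.60 − $150,258.64 = $2,172.96 of this check is subject → $2,172.96 × 0.0111 = $24.12
Medicare: $4,770.62 × 0.0219 = $104.48
State disability insurance: $4,770.62 × 0.0094 = $44.84
Roth contribution: $308.83
Total deductions = $266.68 + $243.21 + $148.63 + $24.12 + $104.48 + $44.84 + $308.83 = $1,140.79
Net pay = $4,770.62 − $1,140.79 = $3,629.83

$3,629.83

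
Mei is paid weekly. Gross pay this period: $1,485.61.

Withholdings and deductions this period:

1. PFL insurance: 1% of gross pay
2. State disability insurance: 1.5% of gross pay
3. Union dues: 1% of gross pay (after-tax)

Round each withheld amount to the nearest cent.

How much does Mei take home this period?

$1,433.61

PFL insurance: $1,485.61 × 0.01 = $14.86
State disability insurance: $1,485.61 × 0.015 = $22.28
Union dues: $1,485.61 × 0.01 = $14.86
Total deductions = $14.86 + $22.28 + $14.86 = $52.00
Net pay = $1,485.61 − $52.00 = $1,433.61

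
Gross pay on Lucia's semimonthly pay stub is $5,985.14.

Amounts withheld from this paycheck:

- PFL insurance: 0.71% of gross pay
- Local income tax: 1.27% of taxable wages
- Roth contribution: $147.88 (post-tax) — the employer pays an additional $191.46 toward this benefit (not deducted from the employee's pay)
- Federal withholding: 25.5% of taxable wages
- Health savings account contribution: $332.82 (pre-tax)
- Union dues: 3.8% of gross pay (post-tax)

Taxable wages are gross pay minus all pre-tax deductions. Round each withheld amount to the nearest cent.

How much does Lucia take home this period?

Health savings account contribution: $332.82
Taxable wages = $5,985.14 − $332.82 = $5,652.32
Federal withholding: $5,652.32 × 0.255 = $1,441.34
Local income tax: $5,652.32 × 0.0127 = $71.78
PFL insurance: $5,985.14 × 0.0071 = $42.49
Union dues: $5,985.14 × 0.038 = $227.44
Roth contribution: $147.88
(Employer's $191.46 toward Roth contribution is not withheld from the employee.)
Total deductions = $332.82 + $1,441.34 + $71.78 + $42.49 + $227.44 + $147.88 = $2,263.75
Net pay = $5,985.14 − $2,263.75 = $3,721.39

$3,721.39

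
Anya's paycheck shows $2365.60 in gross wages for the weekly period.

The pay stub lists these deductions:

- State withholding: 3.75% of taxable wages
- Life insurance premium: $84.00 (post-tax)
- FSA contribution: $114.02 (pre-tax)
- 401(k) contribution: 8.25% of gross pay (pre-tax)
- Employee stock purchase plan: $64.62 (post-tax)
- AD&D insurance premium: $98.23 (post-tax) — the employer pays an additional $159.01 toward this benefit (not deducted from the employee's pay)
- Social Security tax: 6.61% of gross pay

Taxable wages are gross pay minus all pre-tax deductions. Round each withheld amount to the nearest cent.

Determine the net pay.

401(k) contribution: $2365.60 × 0.0825 = $195.16
FSA contribution: $114.02
Pre-tax total = $195.16 + $114.02 = $309.18
Taxable wages = $2365.60 − $309.18 = $2056.42
State withholding: $2056.42 × 0.0375 = $77.12
Social Security tax: $2365.60 × 0.0661 = $156.37
Employee stock purchase plan: $64.62
AD&D insurance premium: $98.23
Life insurance premium: $84.00
(Employer's $159.01 toward AD&D insurance premium is not withheld from the employee.)
Total deductions = $195.16 + $114.02 + $77.12 + $156.37 + $64.62 + $98.23 + $84.00 = $789.52
Net pay = $2365.60 − $789.52 = $1576.08

$1576.08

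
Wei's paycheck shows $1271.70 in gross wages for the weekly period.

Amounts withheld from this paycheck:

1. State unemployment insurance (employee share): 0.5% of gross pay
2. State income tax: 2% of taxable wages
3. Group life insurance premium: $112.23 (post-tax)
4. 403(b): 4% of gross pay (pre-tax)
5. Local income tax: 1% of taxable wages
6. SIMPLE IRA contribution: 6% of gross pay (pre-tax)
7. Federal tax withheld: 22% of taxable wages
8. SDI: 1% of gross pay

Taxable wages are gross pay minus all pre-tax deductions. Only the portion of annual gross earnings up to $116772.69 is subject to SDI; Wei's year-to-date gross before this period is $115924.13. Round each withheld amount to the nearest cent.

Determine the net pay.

SIMPLE IRA contribution: $1271.70 × 0.06 = $76.30
403(b): $1271.70 × 0.04 = $50.87
Pre-tax total = $76.30 + $50.87 = $127.17
Taxable wages = $1271.70 − $127.17 = $1144.53
State income tax: $1144.53 × 0.02 = $22.89
Local income tax: $1144.53 × 0.01 = $11.45
Federal tax withheld: $1144.53 × 0.22 = $251.80
State unemployment insurance (employee share): $1271.70 × 0.005 = $6.36
SDI: only $116772.69 − $115924.13 = $848.56 of this check is subject → $848.56 × 0.01 = $8.49
Group life insurance premium: $112.23
Total deductions = $76.30 + $50.87 + $22.89 + $11.45 + $251.80 + $6.36 + $8.49 + $112.23 = $540.39
Net pay = $1271.70 − $540.39 = $731.31

$731.31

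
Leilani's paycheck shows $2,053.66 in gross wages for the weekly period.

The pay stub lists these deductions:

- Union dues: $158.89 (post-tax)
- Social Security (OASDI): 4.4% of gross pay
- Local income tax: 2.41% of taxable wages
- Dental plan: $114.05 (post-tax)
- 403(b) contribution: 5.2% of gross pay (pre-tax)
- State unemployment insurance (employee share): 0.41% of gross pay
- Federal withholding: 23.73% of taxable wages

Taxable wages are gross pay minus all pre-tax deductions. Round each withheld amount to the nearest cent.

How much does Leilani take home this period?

$1,066.24

403(b) contribution: $2,053.66 × 0.052 = $106.79
Taxable wages = $2,053.66 − $106.79 = $1,946.87
Local income tax: $1,946.87 × 0.0241 = $46.92
Federal withholding: $1,946.87 × 0.2373 = $461.99
Social Security (OASDI): $2,053.66 × 0.044 = $90.36
State unemployment insurance (employee share): $2,053.66 × 0.0041 = $8.42
Union dues: $158.89
Dental plan: $114.05
Total deductions = $106.79 + $46.92 + $461.99 + $90.36 + $8.42 + $158.89 + $114.05 = $987.42
Net pay = $2,053.66 − $987.42 = $1,066.24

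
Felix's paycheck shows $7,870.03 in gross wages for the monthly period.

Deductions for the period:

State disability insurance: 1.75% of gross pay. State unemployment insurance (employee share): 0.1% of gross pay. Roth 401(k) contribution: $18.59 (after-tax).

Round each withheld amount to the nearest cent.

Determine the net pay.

State unemployment insurance (employee share): $7,870.03 × 0.001 = $7.87
State disability insurance: $7,870.03 × 0.0175 = $137.73
Roth 401(k) contribution: $18.59
Total deductions = $7.87 + $137.73 + $18.59 = $164.19
Net pay = $7,870.03 − $164.19 = $7,705.84

$7,705.84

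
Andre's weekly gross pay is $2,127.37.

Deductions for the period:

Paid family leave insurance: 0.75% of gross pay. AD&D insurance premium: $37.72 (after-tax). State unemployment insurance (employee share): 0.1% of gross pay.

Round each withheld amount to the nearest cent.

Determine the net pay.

State unemployment insurance (employee share): $2,127.37 × 0.001 = $2.13
Paid family leave insurance: $2,127.37 × 0.0075 = $15.96
AD&D insurance premium: $37.72
Total deductions = $2.13 + $15.96 + $37.72 = $55.81
Net pay = $2,127.37 − $55.81 = $2,071.56

$2,071.56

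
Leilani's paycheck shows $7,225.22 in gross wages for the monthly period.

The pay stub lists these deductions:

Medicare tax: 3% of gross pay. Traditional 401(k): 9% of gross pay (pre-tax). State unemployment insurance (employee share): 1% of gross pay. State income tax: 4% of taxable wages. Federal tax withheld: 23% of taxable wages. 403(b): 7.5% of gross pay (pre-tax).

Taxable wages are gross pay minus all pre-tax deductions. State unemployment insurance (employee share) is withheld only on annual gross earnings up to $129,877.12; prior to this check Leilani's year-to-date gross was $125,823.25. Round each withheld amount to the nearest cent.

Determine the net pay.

403(b): $7,225.22 × 0.075 = $541.89
Traditional 401(k): $7,225.22 × 0.09 = $650.27
Pre-tax total = $541.89 + $650.27 = $1,192.16
Taxable wages = $7,225.22 − $1,192.16 = $6,033.06
State income tax: $6,033.06 × 0.04 = $241.32
Federal tax withheld: $6,033.06 × 0.23 = $1,387.60
Medicare tax: $7,225.22 × 0.03 = $216.76
State unemployment insurance (employee share): only $129,877.12 − $125,823.25 = $4,053.87 of this check is subject → $4,053.87 × 0.01 = $40.54
Total deductions = $541.89 + $650.27 + $241.32 + $1,387.60 + $216.76 + $40.54 = $3,078.38
Net pay = $7,225.22 − $3,078.38 = $4,146.84

$4,146.84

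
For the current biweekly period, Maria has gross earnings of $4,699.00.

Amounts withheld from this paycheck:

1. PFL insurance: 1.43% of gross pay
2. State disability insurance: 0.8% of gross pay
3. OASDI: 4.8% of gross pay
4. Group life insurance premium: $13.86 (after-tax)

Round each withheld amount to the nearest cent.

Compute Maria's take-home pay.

$4,354.80

PFL insurance: $4,699.00 × 0.0143 = $67.20
OASDI: $4,699.00 × 0.048 = $225.55
State disability insurance: $4,699.00 × 0.008 = $37.59
Group life insurance premium: $13.86
Total deductions = $67.20 + $225.55 + $37.59 + $13.86 = $344.20
Net pay = $4,699.00 − $344.20 = $4,354.80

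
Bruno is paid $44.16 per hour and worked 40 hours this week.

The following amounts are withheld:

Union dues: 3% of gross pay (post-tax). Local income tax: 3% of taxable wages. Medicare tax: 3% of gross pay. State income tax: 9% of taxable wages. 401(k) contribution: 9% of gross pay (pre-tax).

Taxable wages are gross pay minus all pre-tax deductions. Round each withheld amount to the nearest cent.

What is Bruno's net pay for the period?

$1308.55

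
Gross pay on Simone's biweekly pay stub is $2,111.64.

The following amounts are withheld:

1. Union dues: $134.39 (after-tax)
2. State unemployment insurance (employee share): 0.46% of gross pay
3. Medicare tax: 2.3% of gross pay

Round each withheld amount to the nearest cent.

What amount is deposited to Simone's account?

$1,918.97

State unemployment insurance (employee share): $2,111.64 × 0.0046 = $9.71
Medicare tax: $2,111.64 × 0.023 = $48.57
Union dues: $134.39
Total deductions = $9.71 + $48.57 + $134.39 = $192.67
Net pay = $2,111.64 − $192.67 = $1,918.97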